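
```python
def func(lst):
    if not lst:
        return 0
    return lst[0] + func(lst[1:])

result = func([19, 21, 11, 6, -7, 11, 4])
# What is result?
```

19 + 21 + 11 + 6 + (-7) + 11 + 4 + 0 = 65

Answer: 65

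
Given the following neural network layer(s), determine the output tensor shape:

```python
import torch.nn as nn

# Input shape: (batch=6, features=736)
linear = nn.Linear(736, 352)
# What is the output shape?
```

Input: (6, 736) -> Output: (6, 352)

Answer: (6, 352)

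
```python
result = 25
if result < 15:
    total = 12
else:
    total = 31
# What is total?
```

Trace:
`result = 25` → result = 25
`if result < 15: ...` → result < 15 is False, take else branch → total = 31
So total = 31

Answer: 31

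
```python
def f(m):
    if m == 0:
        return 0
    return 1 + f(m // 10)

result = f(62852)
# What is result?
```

Count of digits of 62852: 5

Answer: 5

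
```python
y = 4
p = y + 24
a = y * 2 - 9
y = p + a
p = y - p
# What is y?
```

Trace:
`y = 4` → y = 4
`p = y + 24` → p = 28
`a = y * 2 - 9` → a = -1
`y = p + a` → y = 27
`p = y - p` → p = -1
So y = 27

Answer: 27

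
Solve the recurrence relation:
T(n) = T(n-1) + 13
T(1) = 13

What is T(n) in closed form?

Unrolling: T(n) = T(1) + 13·(n-1) = 13 + 13(n-1) = 13n.

Answer: T(n) = 13n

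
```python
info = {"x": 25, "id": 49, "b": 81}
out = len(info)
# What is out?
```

Trace:
`info = {"x": 25, "id": 49, "b": 81}` → info = {'x': 25, 'id': 49, 'b': 81}
`out = len(info)` → out = 3
So out = 3

Answer: 3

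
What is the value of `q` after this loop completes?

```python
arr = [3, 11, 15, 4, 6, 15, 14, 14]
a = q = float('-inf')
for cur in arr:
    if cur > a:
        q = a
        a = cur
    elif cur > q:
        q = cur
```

Second largest (with repeats) in [3, 11, 15, 4, 6, 15, 14, 14]
`q` takes the values: -inf → 3 → 11 → 15

Answer: 15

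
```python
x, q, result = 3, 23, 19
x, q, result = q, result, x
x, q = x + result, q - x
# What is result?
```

Trace:
`x, q, result = 3, 23, 19` → x = 3; q = 23; result = 19
`x, q, result = q, result, x` → x = 23; q = 19; result = 3
`x, q = x + result, q - x` → x = 26; q = -4
So result = 3

Answer: 3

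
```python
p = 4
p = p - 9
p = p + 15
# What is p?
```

Trace:
`p = 4` → p = 4
`p = p - 9` → p = -5
`p = p + 15` → p = 10
So p = 10

Answer: 10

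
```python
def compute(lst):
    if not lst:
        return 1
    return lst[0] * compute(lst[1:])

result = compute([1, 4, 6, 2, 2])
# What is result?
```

Product over [1, 4, 6, 2, 2] = 1 * 4 * 6 * 2 * 2 = 96

Answer: 96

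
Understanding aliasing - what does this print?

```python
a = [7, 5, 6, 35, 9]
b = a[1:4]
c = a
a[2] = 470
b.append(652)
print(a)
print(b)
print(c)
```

Key concept: slice vs alias.
Step by step:
`a = [7, 5, 6, 35, 9]` → a = [7, 5, 6, 35, 9]
`b = a[1:4]` → b = [5, 6, 35]
`c = a` → c = [7, 5, 6, 35, 9] (same object as a)
`a[2] = 470` → a = [7, 5, 470, 35, 9] (same object as c); c = [7, 5, 470, 35, 9] (same object as a)
`b.append(652)` → b = [5, 6, 35, 652]
`print(a)` → prints [7, 5, 470, 35, 9]
`print(b)` → prints [5, 6, 35, 652]
`print(c)` → prints [7, 5, 470, 35, 9]

Answer:
[7, 5, 470, 35, 9]
[5, 6, 35, 652]
[7, 5, 470, 35, 9]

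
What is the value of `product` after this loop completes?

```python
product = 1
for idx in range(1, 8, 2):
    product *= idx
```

Product of 1, 3, 5, ... up to 7
`product` takes the values: 1 → 3 → 15 → 105

Answer: 105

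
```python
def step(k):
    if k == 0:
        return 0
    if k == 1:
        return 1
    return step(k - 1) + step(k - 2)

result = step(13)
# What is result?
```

Build up from base cases: step(0)=0, step(1)=1, step(2)=1, step(3)=2, step(4)=3, step(5)=5, step(6)=8, ..., step(13)=233

Answer: 233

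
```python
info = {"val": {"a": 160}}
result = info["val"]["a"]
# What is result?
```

Trace:
`info = {"val": {"a": 160}}` → info = {'val': {'a': 160}}
`result = info["val"]["a"]` → result = 160
So result = 160

Answer: 160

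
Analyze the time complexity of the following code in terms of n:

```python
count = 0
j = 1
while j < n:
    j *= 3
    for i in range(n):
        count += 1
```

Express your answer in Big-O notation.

Each loop level contributes: log n × n. Multiplying the contributions gives O(n log n).

Answer: O(n log n)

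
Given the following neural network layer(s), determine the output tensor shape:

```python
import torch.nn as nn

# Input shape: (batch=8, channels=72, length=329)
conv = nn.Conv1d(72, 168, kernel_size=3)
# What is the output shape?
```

Input: (8, 72, 329) -> Output: (8, 168, 327)

Answer: (8, 168, 327)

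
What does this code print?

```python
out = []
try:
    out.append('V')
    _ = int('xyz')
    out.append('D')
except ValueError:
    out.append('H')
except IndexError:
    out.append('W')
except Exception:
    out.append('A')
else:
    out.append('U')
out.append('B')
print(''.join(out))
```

Execution trace: 'V' (try body) → 'H' (except ValueError) → 'B' (after the try/except). Output: VHB

Answer: VHB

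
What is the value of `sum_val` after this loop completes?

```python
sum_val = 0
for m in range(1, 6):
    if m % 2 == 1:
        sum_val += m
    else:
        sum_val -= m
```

Add odd, subtract even
`sum_val` takes the values: 0 → 1 → -1 → 2 → -2 → 3

Answer: 3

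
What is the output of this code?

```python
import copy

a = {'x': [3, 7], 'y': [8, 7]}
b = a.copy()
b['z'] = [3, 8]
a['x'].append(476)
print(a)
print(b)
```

Key concept: shallow copy of dict with mutable values.
Step by step:
`a = {'x': [3, 7], 'y': [8, 7]}` → a = {'x': [3, 7], 'y': [8, 7]}
`b = a.copy()` → b = {'x': [3, 7], 'y': [8, 7]}
`b['z'] = [3, 8]` → b = {'x': [3, 7], 'y': [8, 7], 'z': [3, 8]}
`a['x'].append(476)` → a = {'x': [3, 7, 476], 'y': [8, 7]}; b = {'x': [3, 7, 476], 'y': [8, 7], 'z': [3, 8]}
`print(a)` → prints {'x': [3, 7, 476], 'y': [8, 7]}
`print(b)` → prints {'x': [3, 7, 476], 'y': [8, 7], 'z': [3, 8]}

Answer:
{'x': [3, 7, 476], 'y': [8, 7]}
{'x': [3, 7, 476], 'y': [8, 7], 'z': [3, 8]}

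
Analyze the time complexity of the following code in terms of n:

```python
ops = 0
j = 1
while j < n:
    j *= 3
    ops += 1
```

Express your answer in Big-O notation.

Each loop level contributes: log n. Multiplying the contributions gives O(log n).

Answer: O(log n)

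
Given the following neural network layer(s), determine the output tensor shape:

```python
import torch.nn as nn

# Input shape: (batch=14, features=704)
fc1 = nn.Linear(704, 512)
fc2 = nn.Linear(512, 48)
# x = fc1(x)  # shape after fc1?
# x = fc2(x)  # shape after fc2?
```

Input: (14, 704) -> after fc1: (14, 512) -> Output: (14, 48)

Answer: (14, 48)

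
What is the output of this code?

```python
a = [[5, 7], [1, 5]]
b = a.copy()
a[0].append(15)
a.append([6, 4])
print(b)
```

Key concept: shallow copy with nested lists.
Step by step:
`a = [[5, 7], [1, 5]]` → a = [[5, 7], [1, 5]]
`b = a.copy()` → b = [[5, 7], [1, 5]]
`a[0].append(15)` → a = [[5, 7, 15], [1, 5]]; b = [[5, 7, 15], [1, 5]]
`a.append([6, 4])` → a = [[5, 7, 15], [1, 5], [6, 4]]
`print(b)` → prints [[5, 7, 15], [1, 5]]

Answer: [[5, 7, 15], [1, 5]]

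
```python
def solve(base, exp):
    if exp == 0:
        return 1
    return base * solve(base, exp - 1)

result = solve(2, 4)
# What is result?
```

solve(2, 4) = 2 * 2 * 2 * 2 = 16

Answer: 16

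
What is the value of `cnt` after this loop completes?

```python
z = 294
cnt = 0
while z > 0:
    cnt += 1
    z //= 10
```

Count digits by repeated division by 10
`cnt` takes the values: 0 → 1 → 2 → 3

Answer: 3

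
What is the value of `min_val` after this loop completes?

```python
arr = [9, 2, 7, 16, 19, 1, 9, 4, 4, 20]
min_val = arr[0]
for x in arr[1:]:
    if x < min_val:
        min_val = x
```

Minimum of [9, 2, 7, 16, 19, 1, 9, 4, 4, 20]
`min_val` takes the values: 9 → 2 → 1

Answer: 1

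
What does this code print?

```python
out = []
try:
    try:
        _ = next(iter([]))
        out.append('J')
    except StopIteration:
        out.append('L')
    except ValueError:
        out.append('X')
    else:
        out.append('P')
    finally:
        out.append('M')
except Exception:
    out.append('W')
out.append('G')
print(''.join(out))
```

Execution trace: 'L' (inner except StopIteration) → 'M' (inner finally) → 'G' (after the try/except). Output: LMG

Answer: LMG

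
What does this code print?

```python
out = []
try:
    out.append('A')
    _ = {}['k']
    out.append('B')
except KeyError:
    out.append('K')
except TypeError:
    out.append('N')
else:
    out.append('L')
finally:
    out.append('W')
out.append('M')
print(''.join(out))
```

Execution trace: 'A' (try body) → 'K' (except KeyError) → 'W' (finally) → 'M' (after the try/except). Output: AKWM

Answer: AKWM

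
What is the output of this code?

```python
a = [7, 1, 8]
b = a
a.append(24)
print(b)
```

Key concept: basic list aliasing.
Step by step:
`a = [7, 1, 8]` → a = [7, 1, 8]
`b = a` → b = [7, 1, 8] (same object as a)
`a.append(24)` → a = [7, 1, 8, 24] (same object as b); b = [7, 1, 8, 24] (same object as a)
`print(b)` → prints [7, 1, 8, 24]

Answer: [7, 1, 8, 24]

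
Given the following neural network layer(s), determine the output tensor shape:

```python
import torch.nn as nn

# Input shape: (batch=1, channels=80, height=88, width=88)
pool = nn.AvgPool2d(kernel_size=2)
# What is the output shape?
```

Input: (1, 80, 88, 88) -> Output: (1, 80, 44, 44)

Answer: (1, 80, 44, 44)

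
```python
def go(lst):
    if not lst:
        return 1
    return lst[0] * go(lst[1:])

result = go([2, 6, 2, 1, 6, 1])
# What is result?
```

Product over [2, 6, 2, 1, 6, 1] = 2 * 6 * 2 * 1 * 6 * 1 = 144

Answer: 144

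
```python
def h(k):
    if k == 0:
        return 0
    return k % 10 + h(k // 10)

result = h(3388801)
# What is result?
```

Sum of digits of 3388801: 1 + 0 + 8 + 8 + 8 + 3 + 3 = 31

Answer: 31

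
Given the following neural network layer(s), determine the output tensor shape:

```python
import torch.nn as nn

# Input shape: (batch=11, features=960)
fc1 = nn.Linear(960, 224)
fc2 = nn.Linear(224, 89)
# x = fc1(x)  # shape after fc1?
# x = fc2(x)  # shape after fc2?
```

Input: (11, 960) -> after fc1: (11, 224) -> Output: (11, 89)

Answer: (11, 89)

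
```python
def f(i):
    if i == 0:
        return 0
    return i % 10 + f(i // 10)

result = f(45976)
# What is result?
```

Sum of digits of 45976: 6 + 7 + 9 + 5 + 4 = 31

Answer: 31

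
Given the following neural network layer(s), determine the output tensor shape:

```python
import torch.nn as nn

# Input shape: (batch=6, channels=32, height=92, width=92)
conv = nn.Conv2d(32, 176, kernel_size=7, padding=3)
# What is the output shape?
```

Input: (6, 32, 92, 92) -> Output: (6, 176, 92, 92)

Answer: (6, 176, 92, 92)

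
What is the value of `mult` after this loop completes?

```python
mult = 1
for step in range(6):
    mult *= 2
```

2^6 = 64
`mult` takes the values: 1 → 2 → 4 → 8 → 16 → 32 → 64

Answer: 64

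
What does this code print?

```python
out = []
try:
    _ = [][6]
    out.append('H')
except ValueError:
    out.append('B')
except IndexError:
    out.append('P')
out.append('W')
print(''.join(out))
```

Execution trace: 'P' (except IndexError) → 'W' (after the try/except). Output: PW

Answer: PW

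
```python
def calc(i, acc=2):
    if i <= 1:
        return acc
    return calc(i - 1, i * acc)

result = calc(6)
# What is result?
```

Accumulator trace (n, acc): (6, 2) -> (5, 12) -> (4, 60) -> (3, 240) -> (2, 720) -> (1, 1440) -> return 1440

Answer: 1440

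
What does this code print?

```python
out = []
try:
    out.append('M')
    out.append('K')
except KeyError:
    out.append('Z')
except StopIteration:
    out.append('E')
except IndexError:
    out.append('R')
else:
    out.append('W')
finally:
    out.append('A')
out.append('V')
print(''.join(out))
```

Execution trace: 'M' (try body) → 'K' (try body, no exception) → 'W' (else) → 'A' (finally) → 'V' (after the try/except). Output: MKWAV

Answer: MKWAV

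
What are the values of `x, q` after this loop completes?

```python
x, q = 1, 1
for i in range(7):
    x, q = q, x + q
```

Fibonacci: after 7 iterations
`x, q` takes the values: (1, 1) → (1, 2) → (2, 3) → (3, 5) → (5, 8) → (8, 13) → (13, 21) → (21, 34)

Answer: 21, 34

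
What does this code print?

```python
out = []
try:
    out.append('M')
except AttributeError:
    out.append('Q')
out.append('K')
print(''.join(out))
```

Execution trace: 'M' (try body, no exception) → 'K' (after the try/except). Output: MK

Answer: MK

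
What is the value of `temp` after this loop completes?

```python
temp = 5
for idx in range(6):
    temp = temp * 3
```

Multiply by 3, 6 times: 5 * 3^6 = 3645
`temp` takes the values: 5 → 15 → 45 → 135 → 405 → 1215 → 3645

Answer: 3645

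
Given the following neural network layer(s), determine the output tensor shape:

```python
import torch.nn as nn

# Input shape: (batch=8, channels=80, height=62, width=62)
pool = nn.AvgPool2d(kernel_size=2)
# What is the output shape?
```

Input: (8, 80, 62, 62) -> Output: (8, 80, 31, 31)

Answer: (8, 80, 31, 31)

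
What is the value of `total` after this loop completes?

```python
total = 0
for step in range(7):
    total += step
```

Sum of 0 to 6 = 21
`total` takes the values: 0 → 1 → 3 → 6 → 10 → 15 → 21

Answer: 21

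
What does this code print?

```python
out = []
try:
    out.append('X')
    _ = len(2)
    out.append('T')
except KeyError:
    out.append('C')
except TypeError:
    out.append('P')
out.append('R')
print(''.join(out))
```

Execution trace: 'X' (try body) → 'P' (except TypeError) → 'R' (after the try/except). Output: XPR

Answer: XPR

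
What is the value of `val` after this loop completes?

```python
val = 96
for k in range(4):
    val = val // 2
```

Halve 4 times: 96 // 2^4 = 6
`val` takes the values: 96 → 48 → 24 → 12 → 6

Answer: 6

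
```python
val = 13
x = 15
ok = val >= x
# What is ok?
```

Trace:
`val = 13` → val = 13
`x = 15` → x = 15
`ok = val >= x` → ok = False
So ok = False

Answer: False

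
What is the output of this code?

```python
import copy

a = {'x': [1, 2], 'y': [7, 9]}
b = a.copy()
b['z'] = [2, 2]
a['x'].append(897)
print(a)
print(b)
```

Key concept: shallow copy of dict with mutable values.
Step by step:
`a = {'x': [1, 2], 'y': [7, 9]}` → a = {'x': [1, 2], 'y': [7, 9]}
`b = a.copy()` → b = {'x': [1, 2], 'y': [7, 9]}
`b['z'] = [2, 2]` → b = {'x': [1, 2], 'y': [7, 9], 'z': [2, 2]}
`a['x'].append(897)` → a = {'x': [1, 2, 897], 'y': [7, 9]}; b = {'x': [1, 2, 897], 'y': [7, 9], 'z': [2, 2]}
`print(a)` → prints {'x': [1, 2, 897], 'y': [7, 9]}
`print(b)` → prints {'x': [1, 2, 897], 'y': [7, 9], 'z': [2, 2]}

Answer:
{'x': [1, 2, 897], 'y': [7, 9]}
{'x': [1, 2, 897], 'y': [7, 9], 'z': [2, 2]}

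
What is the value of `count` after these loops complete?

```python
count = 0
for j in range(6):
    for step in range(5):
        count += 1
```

6 * 5 = 30
`count` takes the values: 0 → 1 → 2 → 3 → 4 → 5 → 6 → 7 → 8 → 9 → 10 → 11 → 12 → 13 → 14 → 15 → 16 → 17 → 18 → 19 → 20 → 21 → 22 → 23 → 24 → 25 → 26 → 27 → 28 → 29 → 30

Answer: 30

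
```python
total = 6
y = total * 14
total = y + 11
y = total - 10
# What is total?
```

Trace:
`total = 6` → total = 6
`y = total * 14` → y = 84
`total = y + 11` → total = 95
`y = total - 10` → y = 85
So total = 95

Answer: 95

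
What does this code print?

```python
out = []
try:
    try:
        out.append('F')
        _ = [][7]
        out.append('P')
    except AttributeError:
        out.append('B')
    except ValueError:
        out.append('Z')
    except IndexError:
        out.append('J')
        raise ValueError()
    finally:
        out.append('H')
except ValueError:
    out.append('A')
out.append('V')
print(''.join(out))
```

Execution trace: 'F' (inner try body) → 'J' (inner except IndexError) → 'H' (inner finally) → 'A' (outer except ValueError) → 'V' (after the try/except). Output: FJHAV

Answer: FJHAV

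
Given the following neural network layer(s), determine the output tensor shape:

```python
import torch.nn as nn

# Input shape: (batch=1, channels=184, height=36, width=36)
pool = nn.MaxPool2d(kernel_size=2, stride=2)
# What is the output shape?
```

Input: (1, 184, 36, 36) -> Output: (1, 184, 18, 18)

Answer: (1, 184, 18, 18)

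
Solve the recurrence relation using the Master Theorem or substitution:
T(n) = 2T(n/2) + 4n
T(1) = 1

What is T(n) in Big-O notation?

By Master Theorem: a=2, b=2, f(n)=4n. Since log_2(2) = 1 and f(n) = Θ(n^1), Case 2 applies. T(n) = O(n log n).

Answer: O(n log n)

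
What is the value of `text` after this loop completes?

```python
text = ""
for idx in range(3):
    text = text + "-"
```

Repeat '-' 3 times
`text` takes the values: "" → "-" → "--" → "---"

Answer: "---"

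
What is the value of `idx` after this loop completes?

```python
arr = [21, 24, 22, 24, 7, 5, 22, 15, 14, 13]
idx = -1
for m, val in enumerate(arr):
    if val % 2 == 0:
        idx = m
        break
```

First even number index in [21, 24, 22, 24, 7, 5, 22, 15, 14, 13]
`idx` takes the values: -1 → 1

Answer: 1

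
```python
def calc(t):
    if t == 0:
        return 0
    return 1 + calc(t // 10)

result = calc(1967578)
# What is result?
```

Count of digits of 1967578: 7

Answer: 7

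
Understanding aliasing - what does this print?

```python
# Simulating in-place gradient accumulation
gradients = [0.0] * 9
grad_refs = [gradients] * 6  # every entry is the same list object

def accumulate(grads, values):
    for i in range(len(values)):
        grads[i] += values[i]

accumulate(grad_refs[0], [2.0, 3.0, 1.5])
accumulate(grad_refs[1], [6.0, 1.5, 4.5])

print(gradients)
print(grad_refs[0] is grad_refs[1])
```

Key concept: gradient accumulation aliasing.
Step by step:
`gradients = [0.0] * 9` → gradients = [0.0, 0.0, 0.0, 0.0, 0.0, 0.0, 0.0, 0.0, 0.0]
`grad_refs = [gradients] * 6` → grad_refs = [[0.0, 0.0, 0.0, 0.0, 0.0, 0.0, 0.0, 0.0, 0.0], [0.0, 0.0, 0.0, 0.0, 0.0, 0.0, 0.0, 0.0, 0.0], [0.0, 0.0, 0.0, 0.0, 0.0, 0.0, 0.0, 0.0, 0.0], [0.0, 0.0, 0.0, 0.0, 0.0, 0.0, 0.0, 0.0, 0.0], [0.0, 0.0, 0.0, 0.0, 0.0, 0.0, 0.0, 0.0, 0.0], [0.0, 0.0, 0.0, 0.0, 0.0, 0.0, 0.0, 0.0, 0.0]]
`accumulate(grad_refs[0], [2.0, 3.0, 1.5])` → gradients = [2.0, 3.0, 1.5, 0.0, 0.0, 0.0, 0.0, 0.0, 0.0]; grad_refs = [[2.0, 3.0, 1.5, 0.0, 0.0, 0.0, 0.0, 0.0, 0.0], [2.0, 3.0, 1.5, 0.0, 0.0, 0.0, 0.0, 0.0, 0.0], [2.0, 3.0, 1.5, 0.0, 0.0, 0.0, 0.0, 0.0, 0.0], [2.0, 3.0, 1.5, 0.0, 0.0, 0.0, 0.0, 0.0, 0.0], [2.0, 3.0, 1.5, 0.0, 0.0, 0.0, 0.0, 0.0, 0.0], [2.0, 3.0, 1.5, 0.0, 0.0, 0.0, 0.0, 0.0, 0.0]]
`accumulate(grad_refs[1], [6.0, 1.5, 4.5])` → gradients = [8.0, 4.5, 6.0, 0.0, 0.0, 0.0, 0.0, 0.0, 0.0]; grad_refs = [[8.0, 4.5, 6.0, 0.0, 0.0, 0.0, 0.0, 0.0, 0.0], [8.0, 4.5, 6.0, 0.0, 0.0, 0.0, 0.0, 0.0, 0.0], [8.0, 4.5, 6.0, 0.0, 0.0, 0.0, 0.0, 0.0, 0.0], [8.0, 4.5, 6.0, 0.0, 0.0, 0.0, 0.0, 0.0, 0.0], [8.0, 4.5, 6.0, 0.0, 0.0, 0.0, 0.0, 0.0, 0.0], [8.0, 4.5, 6.0, 0.0, 0.0, 0.0, 0.0, 0.0, 0.0]]
`print(gradients)` → prints [8.0, 4.5, 6.0, 0.0, 0.0, 0.0, 0.0, 0.0, 0.0]
`print(grad_refs[0] is grad_refs[1])` → prints True

Answer:
[8.0, 4.5, 6.0, 0.0, 0.0, 0.0, 0.0, 0.0, 0.0]
True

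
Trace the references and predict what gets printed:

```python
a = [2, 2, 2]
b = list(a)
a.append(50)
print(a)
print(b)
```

Key concept: list() constructor creates copy.
Step by step:
`a = [2, 2, 2]` → a = [2, 2, 2]
`b = list(a)` → b = [2, 2, 2]
`a.append(50)` → a = [2, 2, 2, 50]
`print(a)` → prints [2, 2, 2, 50]
`print(b)` → prints [2, 2, 2]

Answer:
[2, 2, 2, 50]
[2, 2, 2]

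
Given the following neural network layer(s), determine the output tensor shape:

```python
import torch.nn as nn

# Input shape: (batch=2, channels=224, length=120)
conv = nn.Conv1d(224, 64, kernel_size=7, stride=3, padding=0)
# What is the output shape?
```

Input: (2, 224, 120) -> Output: (2, 64, 38)

Answer: (2, 64, 38)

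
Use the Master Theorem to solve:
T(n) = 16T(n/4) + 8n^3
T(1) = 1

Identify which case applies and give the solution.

a=16, b=4, f(n)=8n^3. log_4(16) = 2. Since c=3 > 2 and the regularity condition holds (16(n/4)^3 = (16/4^3)n^3 with 16/4^3 < 1), Case 3 applies: T(n) = Θ(f(n)) = O(n^3).

Answer: O(n^3) - Case 3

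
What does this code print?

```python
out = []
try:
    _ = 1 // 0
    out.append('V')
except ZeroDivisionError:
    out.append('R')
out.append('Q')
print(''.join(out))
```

Execution trace: 'R' (except ZeroDivisionError) → 'Q' (after the try/except). Output: RQ

Answer: RQ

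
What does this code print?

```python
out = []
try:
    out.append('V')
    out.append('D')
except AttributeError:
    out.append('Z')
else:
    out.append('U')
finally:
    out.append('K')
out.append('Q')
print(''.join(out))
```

Execution trace: 'V' (try body) → 'D' (try body, no exception) → 'U' (else) → 'K' (finally) → 'Q' (after the try/except). Output: VDUKQ

Answer: VDUKQ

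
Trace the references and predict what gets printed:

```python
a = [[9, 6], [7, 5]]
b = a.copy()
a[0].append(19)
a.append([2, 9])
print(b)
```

Key concept: shallow copy with nested lists.
Step by step:
`a = [[9, 6], [7, 5]]` → a = [[9, 6], [7, 5]]
`b = a.copy()` → b = [[9, 6], [7, 5]]
`a[0].append(19)` → a = [[9, 6, 19], [7, 5]]; b = [[9, 6, 19], [7, 5]]
`a.append([2, 9])` → a = [[9, 6, 19], [7, 5], [2, 9]]
`print(b)` → prints [[9, 6, 19], [7, 5]]

Answer: [[9, 6, 19], [7, 5]]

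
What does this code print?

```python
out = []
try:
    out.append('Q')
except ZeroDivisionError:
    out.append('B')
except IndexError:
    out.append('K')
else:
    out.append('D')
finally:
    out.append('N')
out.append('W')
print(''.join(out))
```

Execution trace: 'Q' (try body, no exception) → 'D' (else) → 'N' (finally) → 'W' (after the try/except). Output: QDNW

Answer: QDNW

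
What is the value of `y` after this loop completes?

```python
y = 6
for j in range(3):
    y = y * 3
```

Multiply by 3, 3 times: 6 * 3^3 = 162
`y` takes the values: 6 → 18 → 54 → 162

Answer: 162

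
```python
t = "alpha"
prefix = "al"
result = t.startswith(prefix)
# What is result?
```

Trace:
`t = "alpha"` → t = 'alpha'
`prefix = "al"` → prefix = 'al'
`result = t.startswith(prefix)` → result = True
So result = True

Answer: True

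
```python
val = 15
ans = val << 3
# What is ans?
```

Trace:
`val = 15` → val = 15
`ans = val << 3` → ans = 120
So ans = 120

Answer: 120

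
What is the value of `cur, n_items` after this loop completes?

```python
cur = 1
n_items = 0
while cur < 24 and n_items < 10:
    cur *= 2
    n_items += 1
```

Double until >= 24 or 10 iterations
`cur, n_items` takes the values: (1, 0) → (2, 0) → (2, 1) → (4, 1) → (4, 2) → (8, 2) → (8, 3) → (16, 3) → (16, 4) → (32, 4) → (32, 5)

Answer: 32, 5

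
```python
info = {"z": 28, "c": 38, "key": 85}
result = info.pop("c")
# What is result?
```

Trace:
`info = {"z": 28, "c": 38, "key": 85}` → info = {'z': 28, 'c': 38, 'key': 85}
`result = info.pop("c")` → info = {'z': 28, 'key': 85}; result = 38
So result = 38

Answer: 38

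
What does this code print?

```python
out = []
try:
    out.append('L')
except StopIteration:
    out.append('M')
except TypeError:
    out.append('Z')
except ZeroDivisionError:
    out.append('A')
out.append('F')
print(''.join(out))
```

Execution trace: 'L' (try body, no exception) → 'F' (after the try/except). Output: LF

Answer: LF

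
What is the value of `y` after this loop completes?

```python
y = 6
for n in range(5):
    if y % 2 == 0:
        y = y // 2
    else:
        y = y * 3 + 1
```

Collatz-style transformation from 6
`y` takes the values: 6 → 3 → 10 → 5 → 16 → 8

Answer: 8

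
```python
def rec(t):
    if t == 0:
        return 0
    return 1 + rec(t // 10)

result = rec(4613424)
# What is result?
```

Count of digits of 4613424: 7

Answer: 7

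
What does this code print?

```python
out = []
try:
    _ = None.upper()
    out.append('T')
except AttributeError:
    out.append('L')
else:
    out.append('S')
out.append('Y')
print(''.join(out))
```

Execution trace: 'L' (except AttributeError) → 'Y' (after the try/except). Output: LY

Answer: LY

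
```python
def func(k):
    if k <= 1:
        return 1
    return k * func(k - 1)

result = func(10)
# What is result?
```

func(10) = 10 * 9 * 8 * 7 * 6 * 5 * 4 * 3 * 2 * 1 = 3628800

Answer: 3628800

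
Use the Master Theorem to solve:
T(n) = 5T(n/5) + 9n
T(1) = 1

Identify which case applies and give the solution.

a=5, b=5, f(n)=9n. log_5(5) = 1. Since c=1 = 1, Case 2 applies: T(n) = Θ(n^log_b(a) · log n) = O(n log n).

Answer: O(n log n) - Case 2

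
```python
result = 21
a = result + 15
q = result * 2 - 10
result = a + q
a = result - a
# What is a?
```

Trace:
`result = 21` → result = 21
`a = result + 15` → a = 36
`q = result * 2 - 10` → q = 32
`result = a + q` → result = 68
`a = result - a` → a = 32
So a = 32

Answer: 32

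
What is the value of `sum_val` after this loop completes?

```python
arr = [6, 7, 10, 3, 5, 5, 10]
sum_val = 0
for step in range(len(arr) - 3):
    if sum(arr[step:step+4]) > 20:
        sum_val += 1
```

Count windows with sum > 20
`sum_val` takes the values: 0 → 1 → 2 → 3 → 4

Answer: 4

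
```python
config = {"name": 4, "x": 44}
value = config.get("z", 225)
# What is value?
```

Trace:
`config = {"name": 4, "x": 44}` → config = {'name': 4, 'x': 44}
`value = config.get("z", 225)` → value = 225
So value = 225

Answer: 225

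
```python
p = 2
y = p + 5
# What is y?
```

Trace:
`p = 2` → p = 2
`y = p + 5` → y = 7
So y = 7

Answer: 7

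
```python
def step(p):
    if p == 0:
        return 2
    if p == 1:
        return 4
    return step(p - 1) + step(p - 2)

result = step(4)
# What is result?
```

Build up from base cases: step(0)=2, step(1)=4, step(2)=6, step(3)=10, step(4)=16

Answer: 16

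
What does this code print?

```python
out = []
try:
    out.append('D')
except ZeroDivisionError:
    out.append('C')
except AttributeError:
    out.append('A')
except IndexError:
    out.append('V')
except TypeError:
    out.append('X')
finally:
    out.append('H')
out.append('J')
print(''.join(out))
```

Execution trace: 'D' (try body, no exception) → 'H' (finally) → 'J' (after the try/except). Output: DHJ

Answer: DHJ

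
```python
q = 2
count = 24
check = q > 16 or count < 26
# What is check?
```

Trace:
`q = 2` → q = 2
`count = 24` → count = 24
`check = q > 16 or count < 26` → check = True
So check = True

Answer: True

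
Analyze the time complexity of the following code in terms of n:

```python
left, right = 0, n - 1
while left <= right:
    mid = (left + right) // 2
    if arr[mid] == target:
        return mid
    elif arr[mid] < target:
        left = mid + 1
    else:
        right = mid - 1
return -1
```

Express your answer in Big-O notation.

This is Binary search in a sorted array. Time complexity: O(log n).

Answer: O(log n)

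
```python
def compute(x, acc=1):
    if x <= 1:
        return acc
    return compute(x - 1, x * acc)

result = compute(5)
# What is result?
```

Accumulator trace (n, acc): (5, 1) -> (4, 5) -> (3, 20) -> (2, 60) -> (1, 120) -> return 120

Answer: 120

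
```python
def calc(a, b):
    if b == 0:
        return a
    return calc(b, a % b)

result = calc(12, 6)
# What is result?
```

calc(12, 6) -> calc(6, 0) -> 6

Answer: 6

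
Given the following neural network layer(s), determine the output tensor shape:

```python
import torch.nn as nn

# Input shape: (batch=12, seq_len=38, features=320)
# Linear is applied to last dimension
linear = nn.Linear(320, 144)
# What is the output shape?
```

Input: (12, 38, 320) -> Output: (12, 38, 144)

Answer: (12, 38, 144)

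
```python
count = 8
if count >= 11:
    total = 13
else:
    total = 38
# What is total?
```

Trace:
`count = 8` → count = 8
`if count >= 11: ...` → count >= 11 is False, take else branch → total = 38
So total = 38

Answer: 38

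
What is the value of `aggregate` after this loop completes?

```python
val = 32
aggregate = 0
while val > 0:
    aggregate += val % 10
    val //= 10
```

Sum digits of 32
`aggregate` takes the values: 0 → 2 → 5

Answer: 5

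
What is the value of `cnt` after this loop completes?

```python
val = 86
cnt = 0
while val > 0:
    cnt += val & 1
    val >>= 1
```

Count set bits in 86 (binary: 0b1010110)
`cnt` takes the values: 0 → 1 → 2 → 3 → 4

Answer: 4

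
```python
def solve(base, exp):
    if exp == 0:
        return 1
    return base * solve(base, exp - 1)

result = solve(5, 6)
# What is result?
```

solve(5, 6) = 5 * 5 * 5 * 5 * 5 * 5 = 15625

Answer: 15625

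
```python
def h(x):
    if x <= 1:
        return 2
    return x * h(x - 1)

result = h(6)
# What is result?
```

h(6) = 6 * 5 * 4 * 3 * 2 * 2 = 1440

Answer: 1440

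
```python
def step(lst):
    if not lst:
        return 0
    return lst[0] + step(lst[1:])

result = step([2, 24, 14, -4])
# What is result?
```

2 + 24 + 14 + (-4) + 0 = 36

Answer: 36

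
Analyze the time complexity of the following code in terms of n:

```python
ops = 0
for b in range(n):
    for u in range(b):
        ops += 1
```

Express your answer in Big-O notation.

Each loop level contributes: n × n. Multiplying the contributions gives O(n^2).

Answer: O(n^2)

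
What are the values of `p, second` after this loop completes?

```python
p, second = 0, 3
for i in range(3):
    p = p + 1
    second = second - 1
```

p goes 0→3, second goes 3→0
`p, second` takes the values: (0, 3) → (1, 3) → (1, 2) → (2, 2) → (2, 1) → (3, 1) → (3, 0)

Answer: 3, 0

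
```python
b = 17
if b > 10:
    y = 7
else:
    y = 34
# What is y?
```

Trace:
`b = 17` → b = 17
`if b > 10: ...` → b > 10 is True → y = 7
So y = 7

Answer: 7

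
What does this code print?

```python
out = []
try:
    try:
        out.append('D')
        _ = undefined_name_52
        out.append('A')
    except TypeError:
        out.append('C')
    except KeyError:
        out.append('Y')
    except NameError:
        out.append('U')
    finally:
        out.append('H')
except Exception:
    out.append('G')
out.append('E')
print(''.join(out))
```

Execution trace: 'D' (inner try body) → 'U' (inner except NameError) → 'H' (inner finally) → 'E' (after the try/except). Output: DUHE

Answer: DUHE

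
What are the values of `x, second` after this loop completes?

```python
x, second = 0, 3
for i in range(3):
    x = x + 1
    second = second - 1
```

x goes 0→3, second goes 3→0
`x, second` takes the values: (0, 3) → (1, 3) → (1, 2) → (2, 2) → (2, 1) → (3, 1) → (3, 0)

Answer: 3, 0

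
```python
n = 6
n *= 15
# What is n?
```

Trace:
`n = 6` → n = 6
`n *= 15` → n = 90
So n = 90

Answer: 90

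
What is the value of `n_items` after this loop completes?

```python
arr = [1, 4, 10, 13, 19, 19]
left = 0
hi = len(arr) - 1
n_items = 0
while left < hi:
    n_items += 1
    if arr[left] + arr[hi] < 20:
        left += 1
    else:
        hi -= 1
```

Steps to find pair summing to 20
`n_items` takes the values: 0 → 1 → 2 → 3 → 4 → 5

Answer: 5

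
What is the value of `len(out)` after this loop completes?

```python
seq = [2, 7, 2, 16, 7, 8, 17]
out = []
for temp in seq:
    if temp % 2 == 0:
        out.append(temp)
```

Count even numbers in [2, 7, 2, 16, 7, 8, 17]
`out` takes the values: [] → [2] → [2, 2] → [2, 2, 16] → [2, 2, 16, 8]
So `len(out)` = 4

Answer: 4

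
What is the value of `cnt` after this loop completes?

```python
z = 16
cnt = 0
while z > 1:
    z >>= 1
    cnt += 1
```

Count right shifts until 1
`cnt` takes the values: 0 → 1 → 2 → 3 → 4

Answer: 4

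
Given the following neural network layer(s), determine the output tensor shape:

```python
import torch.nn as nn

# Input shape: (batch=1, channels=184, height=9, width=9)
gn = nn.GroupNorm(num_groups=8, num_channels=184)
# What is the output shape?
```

Input: (1, 184, 9, 9) -> Output: (1, 184, 9, 9)

Answer: (1, 184, 9, 9)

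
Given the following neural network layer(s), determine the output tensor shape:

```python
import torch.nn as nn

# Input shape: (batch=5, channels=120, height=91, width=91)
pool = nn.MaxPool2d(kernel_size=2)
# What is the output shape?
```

Input: (5, 120, 91, 91) -> Output: (5, 120, 45, 45)

Answer: (5, 120, 45, 45)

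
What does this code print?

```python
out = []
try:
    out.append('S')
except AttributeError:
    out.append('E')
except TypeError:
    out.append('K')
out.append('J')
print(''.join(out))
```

Execution trace: 'S' (try body, no exception) → 'J' (after the try/except). Output: SJ

Answer: SJ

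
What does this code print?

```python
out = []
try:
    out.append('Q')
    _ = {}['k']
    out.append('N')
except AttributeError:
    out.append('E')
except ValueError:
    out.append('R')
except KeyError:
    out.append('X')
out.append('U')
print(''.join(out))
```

Execution trace: 'Q' (try body) → 'X' (except KeyError) → 'U' (after the try/except). Output: QXU

Answer: QXU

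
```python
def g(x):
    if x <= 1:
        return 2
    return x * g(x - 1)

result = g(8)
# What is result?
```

g(8) = 8 * 7 * 6 * 5 * 4 * 3 * 2 * 2 = 80640

Answer: 80640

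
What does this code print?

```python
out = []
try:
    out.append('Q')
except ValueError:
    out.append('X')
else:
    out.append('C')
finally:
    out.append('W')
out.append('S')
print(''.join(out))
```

Execution trace: 'Q' (try body, no exception) → 'C' (else) → 'W' (finally) → 'S' (after the try/except). Output: QCWS

Answer: QCWS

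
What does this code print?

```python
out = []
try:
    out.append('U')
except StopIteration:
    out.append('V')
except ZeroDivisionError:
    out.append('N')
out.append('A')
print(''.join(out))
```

Execution trace: 'U' (try body, no exception) → 'A' (after the try/except). Output: UA

Answer: UA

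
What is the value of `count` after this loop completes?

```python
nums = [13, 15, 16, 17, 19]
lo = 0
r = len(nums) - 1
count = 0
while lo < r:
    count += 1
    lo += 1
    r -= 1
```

Iterations until pointers meet (list length 5)
`count` takes the values: 0 → 1 → 2

Answer: 2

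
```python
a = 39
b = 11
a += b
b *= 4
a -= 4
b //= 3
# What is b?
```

Trace:
`a = 39` → a = 39
`b = 11` → b = 11
`a += b` → a = 50
`b *= 4` → b = 44
`a -= 4` → a = 46
`b //= 3` → b = 14
So b = 14

Answer: 14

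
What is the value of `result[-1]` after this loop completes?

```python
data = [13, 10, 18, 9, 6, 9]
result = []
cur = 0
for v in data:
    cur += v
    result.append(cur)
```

Cumulative sum ends at 65
`result` takes the values: [] → [13] → [13, 23] → [13, 23, 41] → [13, 23, 41, 50] → [13, 23, 41, 50, 56] → [13, 23, 41, 50, 56, 65]
So `result[-1]` = 65

Answer: 65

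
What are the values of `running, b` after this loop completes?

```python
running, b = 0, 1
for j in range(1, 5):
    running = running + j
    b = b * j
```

Sum and factorial of 1 to 4
`running, b` takes the values: (0, 1) → (1, 1) → (3, 1) → (3, 2) → (6, 2) → (6, 6) → (10, 6) → (10, 24)

Answer: 10, 24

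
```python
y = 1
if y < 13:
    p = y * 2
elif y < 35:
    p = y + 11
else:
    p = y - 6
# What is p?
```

Trace:
`y = 1` → y = 1
`if y < 13: ...` → y < 13 is True → p = 2
So p = 2

Answer: 2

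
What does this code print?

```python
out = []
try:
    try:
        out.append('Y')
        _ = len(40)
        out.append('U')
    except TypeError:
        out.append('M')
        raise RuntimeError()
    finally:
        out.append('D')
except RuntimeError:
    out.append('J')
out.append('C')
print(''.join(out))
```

Execution trace: 'Y' (inner try body) → 'M' (inner except TypeError) → 'D' (inner finally) → 'J' (outer except RuntimeError) → 'C' (after the try/except). Output: YMDJC

Answer: YMDJC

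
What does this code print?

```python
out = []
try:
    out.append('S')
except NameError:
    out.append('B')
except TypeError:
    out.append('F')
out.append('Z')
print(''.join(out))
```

Execution trace: 'S' (try body, no exception) → 'Z' (after the try/except). Output: SZ

Answer: SZ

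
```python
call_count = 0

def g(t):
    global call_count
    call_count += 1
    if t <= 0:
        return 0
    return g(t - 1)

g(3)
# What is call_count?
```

Linear recursion stepping by 1: 4 calls from t=3 down to ≤0.

Answer: 4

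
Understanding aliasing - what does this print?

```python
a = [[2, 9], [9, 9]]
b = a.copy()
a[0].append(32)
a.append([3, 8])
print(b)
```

Key concept: shallow copy with nested lists.
Step by step:
`a = [[2, 9], [9, 9]]` → a = [[2, 9], [9, 9]]
`b = a.copy()` → b = [[2, 9], [9, 9]]
`a[0].append(32)` → a = [[2, 9, 32], [9, 9]]; b = [[2, 9, 32], [9, 9]]
`a.append([3, 8])` → a = [[2, 9, 32], [9, 9], [3, 8]]
`print(b)` → prints [[2, 9, 32], [9, 9]]

Answer: [[2, 9, 32], [9, 9]]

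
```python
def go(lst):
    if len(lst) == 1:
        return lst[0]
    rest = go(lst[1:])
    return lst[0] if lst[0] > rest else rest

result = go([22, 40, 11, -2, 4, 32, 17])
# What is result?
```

Recursive max over [22, 40, 11, -2, 4, 32, 17] = 40

Answer: 40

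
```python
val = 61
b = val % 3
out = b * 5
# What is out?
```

Trace:
`val = 61` → val = 61
`b = val % 3` → b = 1
`out = b * 5` → out = 5
So out = 5

Answer: 5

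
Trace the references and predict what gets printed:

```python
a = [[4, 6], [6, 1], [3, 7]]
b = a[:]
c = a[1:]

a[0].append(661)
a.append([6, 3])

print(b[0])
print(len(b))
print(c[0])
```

Key concept: slice with nested mutation.
Step by step:
`a = [[4, 6], [6, 1], [3, 7]]` → a = [[4, 6], [6, 1], [3, 7]]
`b = a[:]` → b = [[4, 6], [6, 1], [3, 7]]
`c = a[1:]` → c = [[6, 1], [3, 7]]
`a[0].append(661)` → a = [[4, 6, 661], [6, 1], [3, 7]]; b = [[4, 6, 661], [6, 1], [3, 7]]
`a.append([6, 3])` → a = [[4, 6, 661], [6, 1], [3, 7], [6, 3]]
`print(b[0])` → prints [4, 6, 661]
`print(len(b))` → prints 3
`print(c[0])` → prints [6, 1]

Answer:
[4, 6, 661]
3
[6, 1]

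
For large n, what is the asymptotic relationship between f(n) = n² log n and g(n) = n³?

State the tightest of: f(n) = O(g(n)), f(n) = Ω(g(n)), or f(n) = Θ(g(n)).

n² log n vs n³: f(n) = O(g(n)) but not Ω(g(n)) — n³ grows strictly faster than n² log n.

Answer: f(n) = O(g(n)) but not Ω(g(n)) — n³ grows strictly faster than n² log n.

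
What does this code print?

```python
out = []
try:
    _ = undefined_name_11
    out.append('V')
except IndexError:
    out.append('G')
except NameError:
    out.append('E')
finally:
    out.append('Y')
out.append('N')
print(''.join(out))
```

Execution trace: 'E' (except NameError) → 'Y' (finally) → 'N' (after the try/except). Output: EYN

Answer: EYN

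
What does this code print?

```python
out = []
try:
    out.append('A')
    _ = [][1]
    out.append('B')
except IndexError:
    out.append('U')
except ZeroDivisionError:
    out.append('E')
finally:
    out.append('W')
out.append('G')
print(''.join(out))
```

Execution trace: 'A' (try body) → 'U' (except IndexError) → 'W' (finally) → 'G' (after the try/except). Output: AUWG

Answer: AUWG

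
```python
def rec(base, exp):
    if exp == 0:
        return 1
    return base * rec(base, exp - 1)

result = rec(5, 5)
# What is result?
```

rec(5, 5) = 5 * 5 * 5 * 5 * 5 = 3125

Answer: 3125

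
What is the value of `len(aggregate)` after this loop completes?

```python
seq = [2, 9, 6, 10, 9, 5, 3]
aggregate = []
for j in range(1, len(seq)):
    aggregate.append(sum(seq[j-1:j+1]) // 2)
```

Number of 2-element averages
`aggregate` takes the values: [] → [5] → [5, 7] → [5, 7, 8] → [5, 7, 8, 9] → [5, 7, 8, 9, 7] → [5, 7, 8, 9, 7, 4]
So `len(aggregate)` = 6

Answer: 6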